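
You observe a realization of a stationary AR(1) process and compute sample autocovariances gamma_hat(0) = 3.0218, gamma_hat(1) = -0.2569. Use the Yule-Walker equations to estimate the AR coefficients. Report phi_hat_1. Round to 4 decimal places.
\hat\phi_{1} = -0.0850

The Yule-Walker equations for an AR(p) process read, in matrix form,
  Gamma_p phi = r_p,   with   (Gamma_p)_{ij} = gamma(|i - j|),
                       (r_p)_i = gamma(i),   i,j = 1..p.
Substitute the sample gammas (Toeplitz matrix and right-hand side of size 1):
  Gamma_p = [[3.0218]]
  r_p     = [-0.2569]
With p = 1 this is the single equation gamma(0) phi_1 = gamma(1):
  phi_hat_1 = gamma(1) / gamma(0) = -0.2569 / 3.0218 = -0.0850.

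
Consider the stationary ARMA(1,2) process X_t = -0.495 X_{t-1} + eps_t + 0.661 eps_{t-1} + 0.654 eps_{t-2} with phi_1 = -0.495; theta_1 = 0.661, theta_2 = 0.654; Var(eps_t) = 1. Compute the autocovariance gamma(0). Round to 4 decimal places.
\gamma(0) = 1.4607

Multiply the model equation by X_{t-k} and take expectations. With theta_0 = psi_0 = 1 and psi_j the MA(infinity) weights, this gives
  gamma(k) - sum_i phi_i gamma(k-i) = c_k,
  c_k = sigma^2 * sum_{j=k..q} theta_j psi_{j-k}   (c_k = 0 for k > q),
using gamma(-m) = gamma(m).
psi-weights needed (psi_j = theta_j + sum_i phi_i psi_{j-i}):
  psi_1 = theta_1 + phi_1 = 0.661 + (-0.495) = 0.166
  psi_2 = theta_2 + phi_1 psi_1 = 0.654 + (-0.495)(0.166) = 0.57183
Right-hand sides:
  c_0 = sigma^2 (1 + theta_1 psi_1 + theta_2 psi_2) = 1 * (1 + (0.661)(0.166) + (0.654)(0.57183)) = 1 * 1.483703 = 1.483703
  c_1 = sigma^2 (theta_1 + theta_2 psi_1) = 1 * (0.661 + (0.654)(0.166)) = 0.769564
  c_2 = sigma^2 theta_2 = 1 * (0.654) = 0.654
Equations for k = 0 and k = 1 (AR order 1):
  gamma(0) = phi_1 gamma(1) + c_0
  gamma(1) = phi_1 gamma(0) + c_1
Substituting the second into the first: gamma(0) (1 - phi_1^2) = c_0 + phi_1 c_1, so
  gamma(0) = (c_0 + phi_1 c_1) / (1 - phi_1^2) = (1.483703 + (-0.495)(0.769564)) / (1 - (-0.495)^2) = 1.102769 / 0.754975 = 1.460669.
Therefore gamma(0) = 1.4607 (to 4 decimal places).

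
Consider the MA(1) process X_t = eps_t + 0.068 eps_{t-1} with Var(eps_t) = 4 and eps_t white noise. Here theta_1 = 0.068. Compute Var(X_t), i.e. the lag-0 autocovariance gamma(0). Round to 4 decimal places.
\gamma(0) = 4.0185

For an MA(q) process X_t = eps_t + sum_i theta_i eps_{t-i} with
Var(eps_t) = sigma^2, the variance is
  gamma(0) = sigma^2 * (1 + sum_i theta_i^2).
  sum_i theta_i^2 = (0.068)^2 = 0.004624.
  gamma(0) = 4 * (1 + 0.004624) = 4 * 1.004624 = 4.018496, which rounds to 4.0185.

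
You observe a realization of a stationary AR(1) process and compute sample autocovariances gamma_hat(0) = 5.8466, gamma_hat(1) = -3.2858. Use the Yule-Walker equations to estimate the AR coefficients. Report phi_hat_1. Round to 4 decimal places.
\hat\phi_{1} = -0.5620

The Yule-Walker equations for an AR(p) process read, in matrix form,
  Gamma_p phi = r_p,   with   (Gamma_p)_{ij} = gamma(|i - j|),
                       (r_p)_i = gamma(i),   i,j = 1..p.
Substitute the sample gammas (Toeplitz matrix and right-hand side of size 1):
  Gamma_p = [[5.8466]]
  r_p     = [-3.2858]
With p = 1 this is the single equation gamma(0) phi_1 = gamma(1):
  phi_hat_1 = gamma(1) / gamma(0) = -3.2858 / 5.8466 = -0.5620.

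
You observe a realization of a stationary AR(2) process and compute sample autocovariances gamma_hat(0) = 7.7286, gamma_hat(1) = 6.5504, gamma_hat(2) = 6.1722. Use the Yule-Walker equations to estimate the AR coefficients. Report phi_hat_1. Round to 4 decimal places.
\hat\phi_{1} = 0.6060

The Yule-Walker equations for an AR(p) process read, in matrix form,
  Gamma_p phi = r_p,   with   (Gamma_p)_{ij} = gamma(|i - j|),
                       (r_p)_i = gamma(i),   i,j = 1..p.
Substitute the sample gammas (Toeplitz matrix and right-hand side of size 2):
  Gamma_p = [[7.7286, 6.5504], [6.5504, 7.7286]]
  r_p     = [6.5504, 6.1722]
Written out:
  7.7286 phi_1 + 6.5504 phi_2 = 6.5504
  6.5504 phi_1 + 7.7286 phi_2 = 6.1722
Solve by Cramer's rule:
  det = gamma(0)^2 - gamma(1)^2 = (7.7286)^2 - (6.5504)^2 = 59.73125796 - 42.90774016 = 16.8235178
  phi_hat_1 = [gamma(1) gamma(0) - gamma(1) gamma(2)] / det = [(6.5504)(7.7286) - (6.5504)(6.1722)] / 16.8235178 = 10.19504256 / 16.8235178 = 0.606
  phi_hat_2 = [gamma(0) gamma(2) - gamma(1)^2] / det = [(7.7286)(6.1722) - (6.5504)^2] / 16.8235178 = 4.79472476 / 16.8235178 = 0.285
So phi_hat = [0.6060, 0.2850].
Therefore phi_hat_1 = 0.6060.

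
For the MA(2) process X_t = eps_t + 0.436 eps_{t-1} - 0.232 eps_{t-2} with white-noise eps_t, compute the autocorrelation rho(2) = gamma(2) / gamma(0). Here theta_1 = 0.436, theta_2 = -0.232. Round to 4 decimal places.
\rho(2) = -0.1865

For an MA(q) process with theta_0 = 1, the autocovariance is
  gamma(k) = sigma^2 * sum_{i=0..q-k} theta_i * theta_{i+k},
and rho(k) = gamma(k) / gamma(0). Sigma^2 cancels.
  numerator   = (1)*(-0.232) = -0.232.
  denominator = (1)^2 + (0.436)^2 + (-0.232)^2 = 1.24392.
  rho(2) = -0.232 / 1.24392 = -0.1865.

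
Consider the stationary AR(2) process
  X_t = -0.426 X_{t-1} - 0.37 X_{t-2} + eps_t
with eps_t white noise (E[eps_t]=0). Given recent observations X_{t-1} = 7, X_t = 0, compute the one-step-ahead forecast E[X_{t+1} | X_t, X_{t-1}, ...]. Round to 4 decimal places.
E[X_{t+1} \mid \mathcal F_t] = -2.5900

For an AR(p) model X_t = c + sum_i phi_i X_{t-i} + eps_t, the
one-step-ahead conditional mean is
  E[X_{t+1} | X_t, ...] = c + sum_i phi_i X_{t+1-i}.
Substitute known values:
  E[X_{t+1} | ...] = (-0.426) * (0) + (-0.37) * (7)
                   = -2.5900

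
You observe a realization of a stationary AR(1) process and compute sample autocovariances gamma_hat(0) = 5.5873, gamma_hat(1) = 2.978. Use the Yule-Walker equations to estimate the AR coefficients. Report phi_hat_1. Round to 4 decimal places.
\hat\phi_{1} = 0.5330

The Yule-Walker equations for an AR(p) process read, in matrix form,
  Gamma_p phi = r_p,   with   (Gamma_p)_{ij} = gamma(|i - j|),
                       (r_p)_i = gamma(i),   i,j = 1..p.
Substitute the sample gammas (Toeplitz matrix and right-hand side of size 1):
  Gamma_p = [[5.5873]]
  r_p     = [2.978]
With p = 1 this is the single equation gamma(0) phi_1 = gamma(1):
  phi_hat_1 = gamma(1) / gamma(0) = 2.978 / 5.5873 = 0.5330.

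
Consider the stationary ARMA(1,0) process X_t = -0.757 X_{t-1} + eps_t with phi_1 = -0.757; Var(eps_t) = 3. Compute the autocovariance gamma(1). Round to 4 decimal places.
\gamma(1) = -5.3191

Multiply the model equation by X_{t-k} and take expectations. With theta_0 = psi_0 = 1 and psi_j the MA(infinity) weights, this gives
  gamma(k) - sum_i phi_i gamma(k-i) = c_k,
  c_k = sigma^2 * sum_{j=k..q} theta_j psi_{j-k}   (c_k = 0 for k > q),
using gamma(-m) = gamma(m).
Pure AR (q = 0): c_0 = sigma^2 = 3, c_k = 0 for k >= 1.
Equations for k = 0 and k = 1 (AR order 1):
  gamma(0) = phi_1 gamma(1) + c_0
  gamma(1) = phi_1 gamma(0) + c_1
Substituting the second into the first: gamma(0) (1 - phi_1^2) = c_0 + phi_1 c_1, so
  gamma(0) = c_0 / (1 - phi_1^2) = 3 / (1 - (-0.757)^2) = 3 / 0.426951 = 7.026567.
  gamma(1) = phi_1 gamma(0) = (-0.757)(7.026567) = -5.319112.
Therefore gamma(1) = -5.3191 (to 4 decimal places).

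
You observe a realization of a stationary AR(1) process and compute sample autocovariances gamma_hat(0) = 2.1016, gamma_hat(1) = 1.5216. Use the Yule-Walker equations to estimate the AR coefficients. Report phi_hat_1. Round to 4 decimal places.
\hat\phi_{1} = 0.7240

The Yule-Walker equations for an AR(p) process read, in matrix form,
  Gamma_p phi = r_p,   with   (Gamma_p)_{ij} = gamma(|i - j|),
                       (r_p)_i = gamma(i),   i,j = 1..p.
Substitute the sample gammas (Toeplitz matrix and right-hand side of size 1):
  Gamma_p = [[2.1016]]
  r_p     = [1.5216]
With p = 1 this is the single equation gamma(0) phi_1 = gamma(1):
  phi_hat_1 = gamma(1) / gamma(0) = 1.5216 / 2.1016 = 0.7240.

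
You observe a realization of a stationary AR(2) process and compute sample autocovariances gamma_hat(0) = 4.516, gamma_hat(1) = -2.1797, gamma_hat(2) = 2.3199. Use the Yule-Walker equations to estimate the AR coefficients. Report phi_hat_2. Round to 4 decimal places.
\hat\phi_{2} = 0.3660

The Yule-Walker equations for an AR(p) process read, in matrix form,
  Gamma_p phi = r_p,   with   (Gamma_p)_{ij} = gamma(|i - j|),
                       (r_p)_i = gamma(i),   i,j = 1..p.
Substitute the sample gammas (Toeplitz matrix and right-hand side of size 2):
  Gamma_p = [[4.516, -2.1797], [-2.1797, 4.516]]
  r_p     = [-2.1797, 2.3199]
Written out:
  4.516 phi_1 - 2.1797 phi_2 = -2.1797
  -2.1797 phi_1 + 4.516 phi_2 = 2.3199
Solve by Cramer's rule:
  det = gamma(0)^2 - gamma(1)^2 = (4.516)^2 - (-2.1797)^2 = 20.394256 - 4.75109209 = 15.64316391
  phi_hat_1 = [gamma(1) gamma(0) - gamma(1) gamma(2)] / det = [(-2.1797)(4.516) - (-2.1797)(2.3199)] / 15.64316391 = -4.78683917 / 15.64316391 = -0.306
  phi_hat_2 = [gamma(0) gamma(2) - gamma(1)^2] / det = [(4.516)(2.3199) - (-2.1797)^2] / 15.64316391 = 5.72557631 / 15.64316391 = 0.366
So phi_hat = [-0.3060, 0.3660].
Therefore phi_hat_2 = 0.3660.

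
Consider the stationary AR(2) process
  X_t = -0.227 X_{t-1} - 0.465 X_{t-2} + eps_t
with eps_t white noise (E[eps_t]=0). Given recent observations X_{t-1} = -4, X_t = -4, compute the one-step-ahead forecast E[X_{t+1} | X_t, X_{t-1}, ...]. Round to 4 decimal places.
E[X_{t+1} \mid \mathcal F_t] = 2.7680

For an AR(p) model X_t = c + sum_i phi_i X_{t-i} + eps_t, the
one-step-ahead conditional mean is
  E[X_{t+1} | X_t, ...] = c + sum_i phi_i X_{t+1-i}.
Substitute known values:
  E[X_{t+1} | ...] = (-0.227) * (-4) + (-0.465) * (-4)
                   = 2.7680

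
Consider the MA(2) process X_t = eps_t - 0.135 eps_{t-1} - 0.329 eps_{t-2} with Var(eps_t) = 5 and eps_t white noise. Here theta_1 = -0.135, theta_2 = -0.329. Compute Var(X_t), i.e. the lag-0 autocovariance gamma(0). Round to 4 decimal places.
\gamma(0) = 5.6323

For an MA(q) process X_t = eps_t + sum_i theta_i eps_{t-i} with
Var(eps_t) = sigma^2, the variance is
  gamma(0) = sigma^2 * (1 + sum_i theta_i^2).
  sum_i theta_i^2 = (-0.135)^2 + (-0.329)^2 = 0.018225 + 0.108241 = 0.126466.
  gamma(0) = 5 * (1 + 0.126466) = 5 * 1.126466 = 5.63233, which rounds to 5.6323.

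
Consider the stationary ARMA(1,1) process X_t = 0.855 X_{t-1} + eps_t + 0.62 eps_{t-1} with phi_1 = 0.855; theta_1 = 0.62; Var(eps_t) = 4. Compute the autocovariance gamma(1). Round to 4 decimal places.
\gamma(1) = 33.5629

Multiply the model equation by X_{t-k} and take expectations. With theta_0 = psi_0 = 1 and psi_j the MA(infinity) weights, this gives
  gamma(k) - sum_i phi_i gamma(k-i) = c_k,
  c_k = sigma^2 * sum_{j=k..q} theta_j psi_{j-k}   (c_k = 0 for k > q),
using gamma(-m) = gamma(m).
psi-weights needed (psi_j = theta_j + sum_i phi_i psi_{j-i}):
  psi_1 = theta_1 + phi_1 = 0.62 + (0.855) = 1.475
Right-hand sides:
  c_0 = sigma^2 (1 + theta_1 psi_1) = 4 * (1 + (0.62)(1.475)) = 4 * 1.9145 = 7.658
  c_1 = sigma^2 theta_1 = 4 * (0.62) = 2.48
  c_2 = 0
Equations for k = 0 and k = 1 (AR order 1):
  gamma(0) = phi_1 gamma(1) + c_0
  gamma(1) = phi_1 gamma(0) + c_1
Substituting the second into the first: gamma(0) (1 - phi_1^2) = c_0 + phi_1 c_1, so
  gamma(0) = (c_0 + phi_1 c_1) / (1 - phi_1^2) = (7.658 + (0.855)(2.48)) / (1 - (0.855)^2) = 9.7784 / 0.268975 = 36.354308.
  gamma(1) = phi_1 gamma(0) + c_1 = (0.855)(36.354308) + (2.48) = 33.562933.
Therefore gamma(1) = 33.5629 (to 4 decimal places).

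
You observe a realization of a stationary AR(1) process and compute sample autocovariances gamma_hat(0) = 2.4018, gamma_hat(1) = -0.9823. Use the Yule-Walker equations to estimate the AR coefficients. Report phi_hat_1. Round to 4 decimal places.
\hat\phi_{1} = -0.4090

The Yule-Walker equations for an AR(p) process read, in matrix form,
  Gamma_p phi = r_p,   with   (Gamma_p)_{ij} = gamma(|i - j|),
                       (r_p)_i = gamma(i),   i,j = 1..p.
Substitute the sample gammas (Toeplitz matrix and right-hand side of size 1):
  Gamma_p = [[2.4018]]
  r_p     = [-0.9823]
With p = 1 this is the single equation gamma(0) phi_1 = gamma(1):
  phi_hat_1 = gamma(1) / gamma(0) = -0.9823 / 2.4018 = -0.4090.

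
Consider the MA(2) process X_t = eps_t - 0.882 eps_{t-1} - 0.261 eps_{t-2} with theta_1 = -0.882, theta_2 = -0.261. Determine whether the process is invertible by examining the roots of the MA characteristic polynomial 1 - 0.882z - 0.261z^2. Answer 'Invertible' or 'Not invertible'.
\text{Not invertible}

The MA(q) characteristic polynomial is P(z) = 1 - 0.882z - 0.261z^2.
Invertibility requires all roots to lie outside the unit circle, i.e. |z| > 1 for every root.
Set 1 + (-0.882) z + (-0.261) z^2 = 0, i.e. a z^2 + b z + c = 0 with a = -0.261, b = -0.882, c = 1.
Discriminant D = b^2 - 4ac = (-0.882)^2 - 4*(-0.261)*1 = 0.777924 - (-1.044) = 1.821924.
D >= 0, so the roots are real: z = (-b +/- sqrt(D)) / (2a) = (0.882 +/- 1.349787) / (-0.522).
  z_1 = (0.882 + 1.349787) / (-0.522) = -4.2755,   |z_1| = 4.2755.
  z_2 = (0.882 - 1.349787) / (-0.522) = 0.8961,   |z_2| = 0.8961.
Moduli of all roots: 4.2755, 0.8961.
All moduli strictly greater than 1? No.
Verdict: Not invertible.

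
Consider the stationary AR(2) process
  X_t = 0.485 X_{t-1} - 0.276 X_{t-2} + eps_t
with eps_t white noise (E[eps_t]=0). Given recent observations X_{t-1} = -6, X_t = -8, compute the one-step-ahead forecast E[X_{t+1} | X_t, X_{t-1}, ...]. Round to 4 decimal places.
E[X_{t+1} \mid \mathcal F_t] = -2.2240

For an AR(p) model X_t = c + sum_i phi_i X_{t-i} + eps_t, the
one-step-ahead conditional mean is
  E[X_{t+1} | X_t, ...] = c + sum_i phi_i X_{t+1-i}.
Substitute known values:
  E[X_{t+1} | ...] = (0.485) * (-8) + (-0.276) * (-6)
                   = -2.2240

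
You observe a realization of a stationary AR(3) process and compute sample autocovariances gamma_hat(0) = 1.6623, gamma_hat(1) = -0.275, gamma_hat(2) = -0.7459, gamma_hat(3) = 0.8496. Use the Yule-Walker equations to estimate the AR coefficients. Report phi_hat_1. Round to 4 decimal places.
\hat\phi_{1} = -0.0349

The Yule-Walker equations for an AR(p) process read, in matrix form,
  Gamma_p phi = r_p,   with   (Gamma_p)_{ij} = gamma(|i - j|),
                       (r_p)_i = gamma(i),   i,j = 1..p.
Substitute the sample gammas (Toeplitz matrix and right-hand side of size 3):
  Gamma_p = [[1.6623, -0.275, -0.7459], [-0.275, 1.6623, -0.275], [-0.7459, -0.275, 1.6623]]
  r_p     = [-0.275, -0.7459, 0.8496]
Written out (R1..R3):
  (R1) 1.6623 phi_1 - 0.275 phi_2 - 0.7459 phi_3 = -0.275
  (R2) -0.275 phi_1 + 1.6623 phi_2 - 0.275 phi_3 = -0.7459
  (R3) -0.7459 phi_1 - 0.275 phi_2 + 1.6623 phi_3 = 0.8496
Gaussian elimination:
  R2 <- R2 - (-0.275/1.6623) R1 = R2 - (-0.165433) R1:  1.616806 phi_2 - 0.398397 phi_3 = -0.791394
  R3 <- R3 - (-0.7459/1.6623) R1 = R3 - (-0.448716) R1:  -0.398397 phi_2 + 1.327603 phi_3 = 0.726203
  R3 <- R3 - (-0.398397/1.616806) R2 = R3 - (-0.24641) R2:  1.229434 phi_3 = 0.531196
Back-substitution:
  phi_hat_3 = 0.531196 / 1.229434 = 0.432065
  phi_hat_2 = (-0.791394 - (-0.398397)(0.432065)) / 1.616806 = -0.383015
  phi_hat_1 = (-0.275 - (-0.275)(-0.383015) - (-0.7459)(0.432065)) / 1.6623 = -0.034922
So phi_hat = [-0.0349, -0.3830, 0.4321].
Therefore phi_hat_1 = -0.0349.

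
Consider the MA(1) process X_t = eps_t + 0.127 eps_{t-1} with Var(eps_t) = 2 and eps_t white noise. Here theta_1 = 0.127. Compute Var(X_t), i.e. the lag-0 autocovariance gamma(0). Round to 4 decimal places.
\gamma(0) = 2.0323

For an MA(q) process X_t = eps_t + sum_i theta_i eps_{t-i} with
Var(eps_t) = sigma^2, the variance is
  gamma(0) = sigma^2 * (1 + sum_i theta_i^2).
  sum_i theta_i^2 = (0.127)^2 = 0.016129.
  gamma(0) = 2 * (1 + 0.016129) = 2 * 1.016129 = 2.032258, which rounds to 2.0323.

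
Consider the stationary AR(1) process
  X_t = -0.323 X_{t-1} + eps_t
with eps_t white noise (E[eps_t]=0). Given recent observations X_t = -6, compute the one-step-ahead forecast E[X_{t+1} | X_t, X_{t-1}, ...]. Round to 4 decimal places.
E[X_{t+1} \mid \mathcal F_t] = 1.9380

For an AR(p) model X_t = c + sum_i phi_i X_{t-i} + eps_t, the
one-step-ahead conditional mean is
  E[X_{t+1} | X_t, ...] = c + sum_i phi_i X_{t+1-i}.
Substitute known values:
  E[X_{t+1} | ...] = (-0.323) * (-6)
                   = 1.9380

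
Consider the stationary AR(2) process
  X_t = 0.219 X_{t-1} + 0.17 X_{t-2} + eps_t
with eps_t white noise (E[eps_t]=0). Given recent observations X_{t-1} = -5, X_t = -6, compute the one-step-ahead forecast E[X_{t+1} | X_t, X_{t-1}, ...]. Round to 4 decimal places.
E[X_{t+1} \mid \mathcal F_t] = -2.1640

For an AR(p) model X_t = c + sum_i phi_i X_{t-i} + eps_t, the
one-step-ahead conditional mean is
  E[X_{t+1} | X_t, ...] = c + sum_i phi_i X_{t+1-i}.
Substitute known values:
  E[X_{t+1} | ...] = (0.219) * (-6) + (0.17) * (-5)
                   = -2.1640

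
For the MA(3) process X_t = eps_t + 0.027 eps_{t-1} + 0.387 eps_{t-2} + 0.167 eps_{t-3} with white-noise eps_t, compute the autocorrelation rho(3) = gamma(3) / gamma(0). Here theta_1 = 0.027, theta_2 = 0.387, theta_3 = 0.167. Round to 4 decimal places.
\rho(3) = 0.1417

For an MA(q) process with theta_0 = 1, the autocovariance is
  gamma(k) = sigma^2 * sum_{i=0..q-k} theta_i * theta_{i+k},
and rho(k) = gamma(k) / gamma(0). Sigma^2 cancels.
  numerator   = (1)*(0.167) = 0.167.
  denominator = (1)^2 + (0.027)^2 + (0.387)^2 + (0.167)^2 = 1.178387.
  rho(3) = 0.167 / 1.178387 = 0.1417.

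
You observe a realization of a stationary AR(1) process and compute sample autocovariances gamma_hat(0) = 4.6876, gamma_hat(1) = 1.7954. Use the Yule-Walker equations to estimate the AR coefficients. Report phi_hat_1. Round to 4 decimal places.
\hat\phi_{1} = 0.3830

The Yule-Walker equations for an AR(p) process read, in matrix form,
  Gamma_p phi = r_p,   with   (Gamma_p)_{ij} = gamma(|i - j|),
                       (r_p)_i = gamma(i),   i,j = 1..p.
Substitute the sample gammas (Toeplitz matrix and right-hand side of size 1):
  Gamma_p = [[4.6876]]
  r_p     = [1.7954]
With p = 1 this is the single equation gamma(0) phi_1 = gamma(1):
  phi_hat_1 = gamma(1) / gamma(0) = 1.7954 / 4.6876 = 0.3830.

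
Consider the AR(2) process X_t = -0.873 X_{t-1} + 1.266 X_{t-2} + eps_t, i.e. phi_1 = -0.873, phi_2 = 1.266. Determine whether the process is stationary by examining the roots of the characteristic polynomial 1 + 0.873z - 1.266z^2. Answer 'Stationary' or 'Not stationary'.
\text{Not stationary}

The AR(p) characteristic polynomial is P(z) = 1 + 0.873z - 1.266z^2.
Stationarity requires all roots to lie outside the unit circle, i.e. |z| > 1 for every root.
Set 1 + (0.873) z + (-1.266) z^2 = 0, i.e. a z^2 + b z + c = 0 with a = -1.266, b = 0.873, c = 1.
Discriminant D = b^2 - 4ac = (0.873)^2 - 4*(-1.266)*1 = 0.762129 - (-5.064) = 5.826129.
D >= 0, so the roots are real: z = (-b +/- sqrt(D)) / (2a) = (-0.873 +/- 2.413738) / (-2.532).
  z_1 = (-0.873 + 2.413738) / (-2.532) = -0.6085,   |z_1| = 0.6085.
  z_2 = (-0.873 - 2.413738) / (-2.532) = 1.2981,   |z_2| = 1.2981.
Moduli of all roots: 0.6085, 1.2981.
All moduli strictly greater than 1? No.
Verdict: Not stationary.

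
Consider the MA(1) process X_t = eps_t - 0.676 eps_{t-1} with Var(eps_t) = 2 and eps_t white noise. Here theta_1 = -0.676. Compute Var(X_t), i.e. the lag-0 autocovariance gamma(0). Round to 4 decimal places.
\gamma(0) = 2.9140

For an MA(q) process X_t = eps_t + sum_i theta_i eps_{t-i} with
Var(eps_t) = sigma^2, the variance is
  gamma(0) = sigma^2 * (1 + sum_i theta_i^2).
  sum_i theta_i^2 = (-0.676)^2 = 0.456976.
  gamma(0) = 2 * (1 + 0.456976) = 2 * 1.456976 = 2.913952, which rounds to 2.9140.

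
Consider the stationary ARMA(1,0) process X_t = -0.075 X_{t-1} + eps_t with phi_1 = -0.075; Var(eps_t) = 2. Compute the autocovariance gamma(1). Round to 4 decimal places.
\gamma(1) = -0.1508

Multiply the model equation by X_{t-k} and take expectations. With theta_0 = psi_0 = 1 and psi_j the MA(infinity) weights, this gives
  gamma(k) - sum_i phi_i gamma(k-i) = c_k,
  c_k = sigma^2 * sum_{j=k..q} theta_j psi_{j-k}   (c_k = 0 for k > q),
using gamma(-m) = gamma(m).
Pure AR (q = 0): c_0 = sigma^2 = 2, c_k = 0 for k >= 1.
Equations for k = 0 and k = 1 (AR order 1):
  gamma(0) = phi_1 gamma(1) + c_0
  gamma(1) = phi_1 gamma(0) + c_1
Substituting the second into the first: gamma(0) (1 - phi_1^2) = c_0 + phi_1 c_1, so
  gamma(0) = c_0 / (1 - phi_1^2) = 2 / (1 - (-0.075)^2) = 2 / 0.994375 = 2.011314.
  gamma(1) = phi_1 gamma(0) = (-0.075)(2.011314) = -0.150849.
Therefore gamma(1) = -0.1508 (to 4 decimal places).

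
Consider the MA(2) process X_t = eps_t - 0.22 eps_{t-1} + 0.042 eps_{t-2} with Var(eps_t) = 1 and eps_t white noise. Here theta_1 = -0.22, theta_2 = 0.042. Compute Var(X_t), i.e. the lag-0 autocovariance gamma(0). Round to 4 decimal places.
\gamma(0) = 1.0502

For an MA(q) process X_t = eps_t + sum_i theta_i eps_{t-i} with
Var(eps_t) = sigma^2, the variance is
  gamma(0) = sigma^2 * (1 + sum_i theta_i^2).
  sum_i theta_i^2 = (-0.22)^2 + (0.042)^2 = 0.0484 + 0.001764 = 0.050164.
  gamma(0) = 1 * (1 + 0.050164) = 1 * 1.050164 = 1.050164, which rounds to 1.0502.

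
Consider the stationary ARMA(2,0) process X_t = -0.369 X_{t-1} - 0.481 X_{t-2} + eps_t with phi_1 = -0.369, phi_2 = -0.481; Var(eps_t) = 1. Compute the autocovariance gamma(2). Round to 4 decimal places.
\gamma(2) = -0.5397

Multiply the model equation by X_{t-k} and take expectations. With theta_0 = psi_0 = 1 and psi_j the MA(infinity) weights, this gives
  gamma(k) - sum_i phi_i gamma(k-i) = c_k,
  c_k = sigma^2 * sum_{j=k..q} theta_j psi_{j-k}   (c_k = 0 for k > q),
using gamma(-m) = gamma(m).
Pure AR (q = 0): c_0 = sigma^2 = 1, c_k = 0 for k >= 1.
Equations for k = 0, 1, 2 (AR order 2, c_2 = 0):
  (E0) gamma(0) = phi_1 gamma(1) + phi_2 gamma(2) + c_0
  (E1) gamma(1) = phi_1 gamma(0) + phi_2 gamma(1) + c_1
  (E2) gamma(2) = phi_1 gamma(1) + phi_2 gamma(0)
From (E1): gamma(1) = A gamma(0) + B with
  A = phi_1 / (1 - phi_2) = -0.369 / 1.481 = -0.249156,   B = c_1 / (1 - phi_2) = 0 / 1.481 = 0.
Insert (E2) into (E0): gamma(0) (1 - phi_2^2) = phi_1 (1 + phi_2) gamma(1) + c_0.
  phi_1 (1 + phi_2) = (-0.369)(0.519) = -0.191511,   1 - phi_2^2 = 0.768639.
Replace gamma(1) by A gamma(0) + B and collect gamma(0):
  gamma(0) [0.768639 - (-0.191511)(-0.249156)] = c_0 = 1
  gamma(0) * 0.720923 = 1
  gamma(0) = 1 / 0.720923 = 1.387111.
  gamma(1) = A gamma(0) = (-0.249156)(1.387111) = -0.345607.
  gamma(2) = phi_1 gamma(1) + phi_2 gamma(0) = (-0.369)(-0.345607) + (-0.481)(1.387111) = -0.539671.
Therefore gamma(2) = -0.5397 (to 4 decimal places).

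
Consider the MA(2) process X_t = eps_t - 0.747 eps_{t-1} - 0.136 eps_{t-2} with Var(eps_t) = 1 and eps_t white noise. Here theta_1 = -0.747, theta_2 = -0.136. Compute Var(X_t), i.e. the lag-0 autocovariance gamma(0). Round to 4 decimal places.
\gamma(0) = 1.5765

For an MA(q) process X_t = eps_t + sum_i theta_i eps_{t-i} with
Var(eps_t) = sigma^2, the variance is
  gamma(0) = sigma^2 * (1 + sum_i theta_i^2).
  sum_i theta_i^2 = (-0.747)^2 + (-0.136)^2 = 0.558009 + 0.018496 = 0.576505.
  gamma(0) = 1 * (1 + 0.576505) = 1 * 1.576505 = 1.576505, which rounds to 1.5765.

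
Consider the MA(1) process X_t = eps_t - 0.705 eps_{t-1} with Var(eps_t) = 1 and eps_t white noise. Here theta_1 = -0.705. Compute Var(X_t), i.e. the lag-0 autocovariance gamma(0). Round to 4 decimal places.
\gamma(0) = 1.4970

For an MA(q) process X_t = eps_t + sum_i theta_i eps_{t-i} with
Var(eps_t) = sigma^2, the variance is
  gamma(0) = sigma^2 * (1 + sum_i theta_i^2).
  sum_i theta_i^2 = (-0.705)^2 = 0.497025.
  gamma(0) = 1 * (1 + 0.497025) = 1 * 1.497025 = 1.497025, which rounds to 1.4970.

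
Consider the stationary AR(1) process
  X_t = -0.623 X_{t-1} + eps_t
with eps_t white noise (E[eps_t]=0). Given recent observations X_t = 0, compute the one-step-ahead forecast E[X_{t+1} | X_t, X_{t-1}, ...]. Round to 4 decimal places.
E[X_{t+1} \mid \mathcal F_t] = 0.0000

For an AR(p) model X_t = c + sum_i phi_i X_{t-i} + eps_t, the
one-step-ahead conditional mean is
  E[X_{t+1} | X_t, ...] = c + sum_i phi_i X_{t+1-i}.
Substitute known values:
  E[X_{t+1} | ...] = (-0.623) * (0)
                   = 0.0000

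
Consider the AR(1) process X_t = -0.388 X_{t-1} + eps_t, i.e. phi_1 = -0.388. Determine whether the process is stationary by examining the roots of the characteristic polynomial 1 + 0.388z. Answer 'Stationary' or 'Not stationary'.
\text{Stationary}

The AR(p) characteristic polynomial is P(z) = 1 + 0.388z.
Stationarity requires all roots to lie outside the unit circle, i.e. |z| > 1 for every root.
This is linear in z: 1 + (0.388) z = 0  =>  z = -1/(0.388) = -2.57732,  |z| = 2.57732.
Moduli of all roots: 2.5773.
All moduli strictly greater than 1? Yes.
Verdict: Stationary.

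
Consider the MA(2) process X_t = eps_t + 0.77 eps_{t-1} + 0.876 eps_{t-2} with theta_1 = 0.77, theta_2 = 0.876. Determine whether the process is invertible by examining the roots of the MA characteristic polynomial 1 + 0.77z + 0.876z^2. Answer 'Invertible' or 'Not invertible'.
\text{Invertible}

The MA(q) characteristic polynomial is P(z) = 1 + 0.77z + 0.876z^2.
Invertibility requires all roots to lie outside the unit circle, i.e. |z| > 1 for every root.
Set 1 + (0.77) z + (0.876) z^2 = 0, i.e. a z^2 + b z + c = 0 with a = 0.876, b = 0.77, c = 1.
Discriminant D = b^2 - 4ac = (0.77)^2 - 4*(0.876)*1 = 0.5929 - (3.504) = -2.9111.
D < 0, so the roots are the complex-conjugate pair z = (-b +/- i sqrt(-D)) / (2a) = -0.4395 +/- 0.9739i.
For a conjugate pair |z|^2 = z * conj(z) = (product of roots) = c/a = 1/(0.876) = 1.141553, so |z| = sqrt(1.141553) = 1.0684 for both roots.
Moduli of all roots: 1.0684, 1.0684.
All moduli strictly greater than 1? Yes.
Verdict: Invertible.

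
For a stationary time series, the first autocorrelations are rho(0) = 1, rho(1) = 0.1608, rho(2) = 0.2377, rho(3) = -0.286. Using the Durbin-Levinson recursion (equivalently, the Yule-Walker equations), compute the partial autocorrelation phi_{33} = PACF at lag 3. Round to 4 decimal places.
\phi_{33} = -0.3781

The PACF at lag k is phi_{kk}, the last component of the solution
to the Yule-Walker system G_k phi = r_k where
  (G_k)_{ij} = rho(|i - j|), (r_k)_i = rho(i), i,j = 1..k.
Equivalently, Durbin-Levinson gives phi_{kk} iteratively:
  phi_{11} = rho(1)
  phi_{kk} = [rho(k) - sum_{j=1..k-1} phi_{k-1,j} rho(k-j)]
            / [1 - sum_{j=1..k-1} phi_{k-1,j} rho(j)],
  phi_{k,j} = phi_{k-1,j} - phi_{kk} phi_{k-1,k-j},  j = 1..k-1.
Step k = 1:
  phi_11 = rho(1) = 0.1608.
Step k = 2:
  phi_22 = [rho(2) - phi_11 rho(1)] / [1 - phi_11 rho(1)] = [0.2377 - (0.1608)(0.1608)] / [1 - (0.1608)(0.1608)]
         = 0.21184336 / 0.97414336 = 0.217466.
  Update: phi_21 = phi_11 - phi_22 phi_11 = 0.1608 - (0.217466)(0.1608) = 0.125831.
Step k = 3:
  phi_33 = [rho(3) - phi_21 rho(2) - phi_22 rho(1)] / [1 - phi_21 rho(1) - phi_22 rho(2)]
    numerator   = -0.286 - (0.125831)(0.2377) - (0.217466)(0.1608) = -0.35087871
    denominator = 1 - (0.125831)(0.1608) - (0.217466)(0.2377) = 0.92807457
  phi_33 = -0.35087871 / 0.92807457 = -0.3781.
Therefore phi_{33} = -0.3781.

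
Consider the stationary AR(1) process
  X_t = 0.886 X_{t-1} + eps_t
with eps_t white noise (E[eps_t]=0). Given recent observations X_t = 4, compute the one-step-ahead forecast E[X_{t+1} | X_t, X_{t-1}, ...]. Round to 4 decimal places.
E[X_{t+1} \mid \mathcal F_t] = 3.5440

For an AR(p) model X_t = c + sum_i phi_i X_{t-i} + eps_t, the
one-step-ahead conditional mean is
  E[X_{t+1} | X_t, ...] = c + sum_i phi_i X_{t+1-i}.
Substitute known values:
  E[X_{t+1} | ...] = (0.886) * (4)
                   = 3.5440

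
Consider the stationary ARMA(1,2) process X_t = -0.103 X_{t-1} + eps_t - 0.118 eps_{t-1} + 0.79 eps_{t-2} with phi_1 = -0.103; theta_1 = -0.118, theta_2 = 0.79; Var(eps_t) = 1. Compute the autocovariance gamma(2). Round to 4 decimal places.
\gamma(2) = 0.8383

Multiply the model equation by X_{t-k} and take expectations. With theta_0 = psi_0 = 1 and psi_j the MA(infinity) weights, this gives
  gamma(k) - sum_i phi_i gamma(k-i) = c_k,
  c_k = sigma^2 * sum_{j=k..q} theta_j psi_{j-k}   (c_k = 0 for k > q),
using gamma(-m) = gamma(m).
psi-weights needed (psi_j = theta_j + sum_i phi_i psi_{j-i}):
  psi_1 = theta_1 + phi_1 = -0.118 + (-0.103) = -0.221
  psi_2 = theta_2 + phi_1 psi_1 = 0.79 + (-0.103)(-0.221) = 0.812763
Right-hand sides:
  c_0 = sigma^2 (1 + theta_1 psi_1 + theta_2 psi_2) = 1 * (1 + (-0.118)(-0.221) + (0.79)(0.812763)) = 1 * 1.668161 = 1.668161
  c_1 = sigma^2 (theta_1 + theta_2 psi_1) = 1 * (-0.118 + (0.79)(-0.221)) = -0.29259
  c_2 = sigma^2 theta_2 = 1 * (0.79) = 0.79
Equations for k = 0 and k = 1 (AR order 1):
  gamma(0) = phi_1 gamma(1) + c_0
  gamma(1) = phi_1 gamma(0) + c_1
Substituting the second into the first: gamma(0) (1 - phi_1^2) = c_0 + phi_1 c_1, so
  gamma(0) = (c_0 + phi_1 c_1) / (1 - phi_1^2) = (1.668161 + (-0.103)(-0.29259)) / (1 - (-0.103)^2) = 1.698298 / 0.989391 = 1.716508.
  gamma(1) = phi_1 gamma(0) + c_1 = (-0.103)(1.716508) + (-0.29259) = -0.46939.
For k = 2: gamma(2) = phi_1 gamma(1) + c_2
  = (-0.103)(-0.46939) + (0.79) = 0.838347.
Therefore gamma(2) = 0.8383 (to 4 decimal places).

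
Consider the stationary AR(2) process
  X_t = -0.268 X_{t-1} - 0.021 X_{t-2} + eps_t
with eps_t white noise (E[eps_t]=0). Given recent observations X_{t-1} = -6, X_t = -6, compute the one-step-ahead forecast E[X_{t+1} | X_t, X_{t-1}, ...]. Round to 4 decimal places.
E[X_{t+1} \mid \mathcal F_t] = 1.7340

For an AR(p) model X_t = c + sum_i phi_i X_{t-i} + eps_t, the
one-step-ahead conditional mean is
  E[X_{t+1} | X_t, ...] = c + sum_i phi_i X_{t+1-i}.
Substitute known values:
  E[X_{t+1} | ...] = (-0.268) * (-6) + (-0.021) * (-6)
                   = 1.7340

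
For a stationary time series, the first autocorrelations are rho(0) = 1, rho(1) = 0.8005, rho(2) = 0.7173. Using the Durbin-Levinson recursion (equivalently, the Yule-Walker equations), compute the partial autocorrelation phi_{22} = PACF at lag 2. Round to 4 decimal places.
\phi_{22} = 0.2130

The PACF at lag k is phi_{kk}, the last component of the solution
to the Yule-Walker system G_k phi = r_k where
  (G_k)_{ij} = rho(|i - j|), (r_k)_i = rho(i), i,j = 1..k.
Equivalently, Durbin-Levinson gives phi_{kk} iteratively:
  phi_{11} = rho(1)
  phi_{kk} = [rho(k) - sum_{j=1..k-1} phi_{k-1,j} rho(k-j)]
            / [1 - sum_{j=1..k-1} phi_{k-1,j} rho(j)],
  phi_{k,j} = phi_{k-1,j} - phi_{kk} phi_{k-1,k-j},  j = 1..k-1.
Step k = 1:
  phi_11 = rho(1) = 0.8005.
Step k = 2:
  phi_22 = [rho(2) - phi_11 rho(1)] / [1 - phi_11 rho(1)] = [0.7173 - (0.8005)(0.8005)] / [1 - (0.8005)(0.8005)]
         = 0.07649975 / 0.35919975 = 0.213.
Therefore phi_{22} = 0.2130.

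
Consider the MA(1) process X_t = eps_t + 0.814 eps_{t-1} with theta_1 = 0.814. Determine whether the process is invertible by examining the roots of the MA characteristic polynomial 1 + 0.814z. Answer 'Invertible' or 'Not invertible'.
\text{Invertible}

The MA(q) characteristic polynomial is P(z) = 1 + 0.814z.
Invertibility requires all roots to lie outside the unit circle, i.e. |z| > 1 for every root.
This is linear in z: 1 + (0.814) z = 0  =>  z = -1/(0.814) = -1.228501,  |z| = 1.228501.
Moduli of all roots: 1.2285.
All moduli strictly greater than 1? Yes.
Verdict: Invertible.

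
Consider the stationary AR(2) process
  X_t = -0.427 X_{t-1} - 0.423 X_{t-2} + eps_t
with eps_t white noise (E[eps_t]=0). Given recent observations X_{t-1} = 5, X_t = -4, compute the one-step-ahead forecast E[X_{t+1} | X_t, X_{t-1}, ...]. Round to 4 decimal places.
E[X_{t+1} \mid \mathcal F_t] = -0.4070

For an AR(p) model X_t = c + sum_i phi_i X_{t-i} + eps_t, the
one-step-ahead conditional mean is
  E[X_{t+1} | X_t, ...] = c + sum_i phi_i X_{t+1-i}.
Substitute known values:
  E[X_{t+1} | ...] = (-0.427) * (-4) + (-0.423) * (5)
                   = -0.4070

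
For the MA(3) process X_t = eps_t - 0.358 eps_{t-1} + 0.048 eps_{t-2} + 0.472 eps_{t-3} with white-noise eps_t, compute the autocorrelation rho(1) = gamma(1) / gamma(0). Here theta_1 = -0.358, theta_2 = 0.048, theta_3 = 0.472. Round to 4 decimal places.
\rho(1) = -0.2605

For an MA(q) process with theta_0 = 1, the autocovariance is
  gamma(k) = sigma^2 * sum_{i=0..q-k} theta_i * theta_{i+k},
and rho(k) = gamma(k) / gamma(0). Sigma^2 cancels.
  numerator   = (1)*(-0.358) + (-0.358)*(0.048) + (0.048)*(0.472) = -0.352528.
  denominator = (1)^2 + (-0.358)^2 + (0.048)^2 + (0.472)^2 = 1.353252.
  rho(1) = -0.352528 / 1.353252 = -0.2605.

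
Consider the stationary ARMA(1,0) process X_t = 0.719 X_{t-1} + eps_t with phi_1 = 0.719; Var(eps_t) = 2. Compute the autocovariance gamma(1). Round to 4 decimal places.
\gamma(1) = 2.9770

Multiply the model equation by X_{t-k} and take expectations. With theta_0 = psi_0 = 1 and psi_j the MA(infinity) weights, this gives
  gamma(k) - sum_i phi_i gamma(k-i) = c_k,
  c_k = sigma^2 * sum_{j=k..q} theta_j psi_{j-k}   (c_k = 0 for k > q),
using gamma(-m) = gamma(m).
Pure AR (q = 0): c_0 = sigma^2 = 2, c_k = 0 for k >= 1.
Equations for k = 0 and k = 1 (AR order 1):
  gamma(0) = phi_1 gamma(1) + c_0
  gamma(1) = phi_1 gamma(0) + c_1
Substituting the second into the first: gamma(0) (1 - phi_1^2) = c_0 + phi_1 c_1, so
  gamma(0) = c_0 / (1 - phi_1^2) = 2 / (1 - (0.719)^2) = 2 / 0.483039 = 4.140452.
  gamma(1) = phi_1 gamma(0) = (0.719)(4.140452) = 2.976985.
Therefore gamma(1) = 2.9770 (to 4 decimal places).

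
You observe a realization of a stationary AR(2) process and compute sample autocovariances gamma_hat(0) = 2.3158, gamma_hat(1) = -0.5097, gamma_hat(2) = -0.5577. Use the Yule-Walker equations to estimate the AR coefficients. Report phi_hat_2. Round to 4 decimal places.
\hat\phi_{2} = -0.3040

The Yule-Walker equations for an AR(p) process read, in matrix form,
  Gamma_p phi = r_p,   with   (Gamma_p)_{ij} = gamma(|i - j|),
                       (r_p)_i = gamma(i),   i,j = 1..p.
Substitute the sample gammas (Toeplitz matrix and right-hand side of size 2):
  Gamma_p = [[2.3158, -0.5097], [-0.5097, 2.3158]]
  r_p     = [-0.5097, -0.5577]
Written out:
  2.3158 phi_1 - 0.5097 phi_2 = -0.5097
  -0.5097 phi_1 + 2.3158 phi_2 = -0.5577
Solve by Cramer's rule:
  det = gamma(0)^2 - gamma(1)^2 = (2.3158)^2 - (-0.5097)^2 = 5.36292964 - 0.25979409 = 5.10313555
  phi_hat_1 = [gamma(1) gamma(0) - gamma(1) gamma(2)] / det = [(-0.5097)(2.3158) - (-0.5097)(-0.5577)] / 5.10313555 = -1.46462295 / 5.10313555 = -0.287
  phi_hat_2 = [gamma(0) gamma(2) - gamma(1)^2] / det = [(2.3158)(-0.5577) - (-0.5097)^2] / 5.10313555 = -1.55131575 / 5.10313555 = -0.304
So phi_hat = [-0.2870, -0.3040].
Therefore phi_hat_2 = -0.3040.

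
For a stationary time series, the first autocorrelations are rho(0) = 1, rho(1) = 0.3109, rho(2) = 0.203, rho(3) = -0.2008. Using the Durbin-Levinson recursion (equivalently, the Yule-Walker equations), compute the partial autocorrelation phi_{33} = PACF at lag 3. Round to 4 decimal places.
\phi_{33} = -0.3290

The PACF at lag k is phi_{kk}, the last component of the solution
to the Yule-Walker system G_k phi = r_k where
  (G_k)_{ij} = rho(|i - j|), (r_k)_i = rho(i), i,j = 1..k.
Equivalently, Durbin-Levinson gives phi_{kk} iteratively:
  phi_{11} = rho(1)
  phi_{kk} = [rho(k) - sum_{j=1..k-1} phi_{k-1,j} rho(k-j)]
            / [1 - sum_{j=1..k-1} phi_{k-1,j} rho(j)],
  phi_{k,j} = phi_{k-1,j} - phi_{kk} phi_{k-1,k-j},  j = 1..k-1.
Step k = 1:
  phi_11 = rho(1) = 0.3109.
Step k = 2:
  phi_22 = [rho(2) - phi_11 rho(1)] / [1 - phi_11 rho(1)] = [0.203 - (0.3109)(0.3109)] / [1 - (0.3109)(0.3109)]
         = 0.10634119 / 0.90334119 = 0.11772.
  Update: phi_21 = phi_11 - phi_22 phi_11 = 0.3109 - (0.11772)(0.3109) = 0.274301.
Step k = 3:
  phi_33 = [rho(3) - phi_21 rho(2) - phi_22 rho(1)] / [1 - phi_21 rho(1) - phi_22 rho(2)]
    numerator   = -0.2008 - (0.274301)(0.203) - (0.11772)(0.3109) = -0.29308218
    denominator = 1 - (0.274301)(0.3109) - (0.11772)(0.203) = 0.89082272
  phi_33 = -0.29308218 / 0.89082272 = -0.329.
Therefore phi_{33} = -0.3290.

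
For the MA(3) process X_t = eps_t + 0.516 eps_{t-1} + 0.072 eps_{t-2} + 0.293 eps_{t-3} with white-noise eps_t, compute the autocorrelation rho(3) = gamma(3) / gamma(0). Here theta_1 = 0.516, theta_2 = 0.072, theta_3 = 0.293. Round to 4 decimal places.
\rho(3) = 0.2159

For an MA(q) process with theta_0 = 1, the autocovariance is
  gamma(k) = sigma^2 * sum_{i=0..q-k} theta_i * theta_{i+k},
and rho(k) = gamma(k) / gamma(0). Sigma^2 cancels.
  numerator   = (1)*(0.293) = 0.293.
  denominator = (1)^2 + (0.516)^2 + (0.072)^2 + (0.293)^2 = 1.357289.
  rho(3) = 0.293 / 1.357289 = 0.2159.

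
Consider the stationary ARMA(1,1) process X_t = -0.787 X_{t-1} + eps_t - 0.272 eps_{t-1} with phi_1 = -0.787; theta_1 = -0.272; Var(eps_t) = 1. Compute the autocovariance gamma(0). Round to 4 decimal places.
\gamma(0) = 3.9464

Multiply the model equation by X_{t-k} and take expectations. With theta_0 = psi_0 = 1 and psi_j the MA(infinity) weights, this gives
  gamma(k) - sum_i phi_i gamma(k-i) = c_k,
  c_k = sigma^2 * sum_{j=k..q} theta_j psi_{j-k}   (c_k = 0 for k > q),
using gamma(-m) = gamma(m).
psi-weights needed (psi_j = theta_j + sum_i phi_i psi_{j-i}):
  psi_1 = theta_1 + phi_1 = -0.272 + (-0.787) = -1.059
Right-hand sides:
  c_0 = sigma^2 (1 + theta_1 psi_1) = 1 * (1 + (-0.272)(-1.059)) = 1 * 1.288048 = 1.288048
  c_1 = sigma^2 theta_1 = 1 * (-0.272) = -0.272
  c_2 = 0
Equations for k = 0 and k = 1 (AR order 1):
  gamma(0) = phi_1 gamma(1) + c_0
  gamma(1) = phi_1 gamma(0) + c_1
Substituting the second into the first: gamma(0) (1 - phi_1^2) = c_0 + phi_1 c_1, so
  gamma(0) = (c_0 + phi_1 c_1) / (1 - phi_1^2) = (1.288048 + (-0.787)(-0.272)) / (1 - (-0.787)^2) = 1.502112 / 0.380631 = 3.946373.
Therefore gamma(0) = 3.9464 (to 4 decimal places).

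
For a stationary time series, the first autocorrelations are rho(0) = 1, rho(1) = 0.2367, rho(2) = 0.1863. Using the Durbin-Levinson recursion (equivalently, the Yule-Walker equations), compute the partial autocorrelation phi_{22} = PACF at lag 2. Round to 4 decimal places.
\phi_{22} = 0.1380

The PACF at lag k is phi_{kk}, the last component of the solution
to the Yule-Walker system G_k phi = r_k where
  (G_k)_{ij} = rho(|i - j|), (r_k)_i = rho(i), i,j = 1..k.
Equivalently, Durbin-Levinson gives phi_{kk} iteratively:
  phi_{11} = rho(1)
  phi_{kk} = [rho(k) - sum_{j=1..k-1} phi_{k-1,j} rho(k-j)]
            / [1 - sum_{j=1..k-1} phi_{k-1,j} rho(j)],
  phi_{k,j} = phi_{k-1,j} - phi_{kk} phi_{k-1,k-j},  j = 1..k-1.
Step k = 1:
  phi_11 = rho(1) = 0.2367.
Step k = 2:
  phi_22 = [rho(2) - phi_11 rho(1)] / [1 - phi_11 rho(1)] = [0.1863 - (0.2367)(0.2367)] / [1 - (0.2367)(0.2367)]
         = 0.13027311 / 0.94397311 = 0.138.
Therefore phi_{22} = 0.1380.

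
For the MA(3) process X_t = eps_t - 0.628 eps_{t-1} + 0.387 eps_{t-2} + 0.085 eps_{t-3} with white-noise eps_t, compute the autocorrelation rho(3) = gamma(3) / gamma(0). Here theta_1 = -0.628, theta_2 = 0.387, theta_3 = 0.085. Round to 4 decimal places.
\rho(3) = 0.0548

For an MA(q) process with theta_0 = 1, the autocovariance is
  gamma(k) = sigma^2 * sum_{i=0..q-k} theta_i * theta_{i+k},
and rho(k) = gamma(k) / gamma(0). Sigma^2 cancels.
  numerator   = (1)*(0.085) = 0.085.
  denominator = (1)^2 + (-0.628)^2 + (0.387)^2 + (0.085)^2 = 1.551378.
  rho(3) = 0.085 / 1.551378 = 0.0548.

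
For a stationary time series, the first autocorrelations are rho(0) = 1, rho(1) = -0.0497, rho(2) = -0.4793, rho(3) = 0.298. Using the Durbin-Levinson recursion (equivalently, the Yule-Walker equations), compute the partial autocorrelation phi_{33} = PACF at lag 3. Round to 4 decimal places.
\phi_{33} = 0.3120

The PACF at lag k is phi_{kk}, the last component of the solution
to the Yule-Walker system G_k phi = r_k where
  (G_k)_{ij} = rho(|i - j|), (r_k)_i = rho(i), i,j = 1..k.
Equivalently, Durbin-Levinson gives phi_{kk} iteratively:
  phi_{11} = rho(1)
  phi_{kk} = [rho(k) - sum_{j=1..k-1} phi_{k-1,j} rho(k-j)]
            / [1 - sum_{j=1..k-1} phi_{k-1,j} rho(j)],
  phi_{k,j} = phi_{k-1,j} - phi_{kk} phi_{k-1,k-j},  j = 1..k-1.
Step k = 1:
  phi_11 = rho(1) = -0.0497.
Step k = 2:
  phi_22 = [rho(2) - phi_11 rho(1)] / [1 - phi_11 rho(1)] = [-0.4793 - (-0.0497)(-0.0497)] / [1 - (-0.0497)(-0.0497)]
         = -0.48177009 / 0.99752991 = -0.482963.
  Update: phi_21 = phi_11 - phi_22 phi_11 = -0.0497 - (-0.482963)(-0.0497) = -0.073703.
Step k = 3:
  phi_33 = [rho(3) - phi_21 rho(2) - phi_22 rho(1)] / [1 - phi_21 rho(1) - phi_22 rho(2)]
    numerator   = 0.298 - (-0.073703)(-0.4793) - (-0.482963)(-0.0497) = 0.23867076
    denominator = 1 - (-0.073703)(-0.0497) - (-0.482963)(-0.4793) = 0.76485276
  phi_33 = 0.23867076 / 0.76485276 = 0.312.
Therefore phi_{33} = 0.3120.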